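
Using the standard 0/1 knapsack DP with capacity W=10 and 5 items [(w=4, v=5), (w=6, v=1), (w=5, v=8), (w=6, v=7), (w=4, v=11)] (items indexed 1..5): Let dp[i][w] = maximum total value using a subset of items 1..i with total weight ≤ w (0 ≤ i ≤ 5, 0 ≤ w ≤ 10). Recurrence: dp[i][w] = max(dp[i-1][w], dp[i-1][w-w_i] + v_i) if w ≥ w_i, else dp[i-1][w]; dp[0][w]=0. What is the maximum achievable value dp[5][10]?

19

i\w   0   1   2   3   4   5   6   7   8   9  10
  0   0   0   0   0   0   0   0   0   0   0   0
  1   0   0   0   0   5   5   5   5   5   5   5
  2   0   0   0   0   5   5   5   5   5   5   6
  3   0   0   0   0   5   8   8   8   8  13  13
  4   0   0   0   0   5   8   8   8   8  13  13
  5   0   0   0   0  11  11  11  11  16  19  19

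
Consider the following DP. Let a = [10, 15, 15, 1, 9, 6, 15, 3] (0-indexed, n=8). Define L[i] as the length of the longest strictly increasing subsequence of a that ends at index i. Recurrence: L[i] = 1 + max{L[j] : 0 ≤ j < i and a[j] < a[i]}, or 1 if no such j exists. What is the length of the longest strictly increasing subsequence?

   i    0    1    2    3    4    5    6    7
a[i]   10   15   15    1    9    6   15    3
L[i]    1    2    2    1    2    2    3    2

3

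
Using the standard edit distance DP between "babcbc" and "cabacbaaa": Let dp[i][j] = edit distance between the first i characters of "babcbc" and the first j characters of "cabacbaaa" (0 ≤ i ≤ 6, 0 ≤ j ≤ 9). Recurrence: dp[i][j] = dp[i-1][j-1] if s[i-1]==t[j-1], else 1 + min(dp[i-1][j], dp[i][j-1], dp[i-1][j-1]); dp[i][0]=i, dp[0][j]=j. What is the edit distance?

5

   ''  c  a  b  a  c  b  a  a  a
''  0  1  2  3  4  5  6  7  8  9
 b  1  1  2  2  3  4  5  6  7  8
 a  2  2  1  2  2  3  4  5  6  7
 b  3  3  2  1  2  3  3  4  5  6
 c  4  3  3  2  2  2  3  4  5  6
 b  5  4  4  3  3  3  2  3  4  5
 c  6  5  5  4  4  3  3  3  4  5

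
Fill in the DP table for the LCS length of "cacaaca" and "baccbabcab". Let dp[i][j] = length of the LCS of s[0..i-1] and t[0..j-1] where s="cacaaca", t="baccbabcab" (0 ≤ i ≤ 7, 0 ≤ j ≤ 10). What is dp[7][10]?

   ''  b  a  c  c  b  a  b  c  a  b
''  0  0  0  0  0  0  0  0  0  0  0
 c  0  0  0  1  1  1  1  1  1  1  1
 a  0  0  1  1  1  1  2  2  2  2  2
 c  0  0  1  2  2  2  2  2  3  3  3
 a  0  0  1  2  2  2  3  3  3  4  4
 a  0  0  1  2  2  2  3  3  3  4  4
 c  0  0  1  2  3  3  3  3  4  4  4
 a  0  0  1  2  3  3  4  4  4  5  5

5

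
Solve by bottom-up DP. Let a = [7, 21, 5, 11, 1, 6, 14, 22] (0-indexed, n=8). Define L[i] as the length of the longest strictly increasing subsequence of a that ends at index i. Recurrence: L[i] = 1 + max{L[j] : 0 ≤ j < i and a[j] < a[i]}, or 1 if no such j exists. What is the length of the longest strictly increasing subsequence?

   i    0    1    2    3    4    5    6    7
a[i]    7   21    5   11    1    6   14   22
L[i]    1    2    1    2    1    2    3    4

4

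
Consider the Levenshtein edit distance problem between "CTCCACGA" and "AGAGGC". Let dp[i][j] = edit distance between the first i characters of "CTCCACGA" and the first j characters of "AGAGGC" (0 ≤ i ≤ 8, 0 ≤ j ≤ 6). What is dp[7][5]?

5

   ''  A  G  A  G  G  C
''  0  1  2  3  4  5  6
 C  1  1  2  3  4  5  5
 T  2  2  2  3  4  5  6
 C  3  3  3  3  4  5  5
 C  4  4  4  4  4  5  5
 A  5  4  5  4  5  5  6
 C  6  5  5  5  5  6  5
 G  7  6  5  6  5  5  6
 A  8  7  6  5  6  6  6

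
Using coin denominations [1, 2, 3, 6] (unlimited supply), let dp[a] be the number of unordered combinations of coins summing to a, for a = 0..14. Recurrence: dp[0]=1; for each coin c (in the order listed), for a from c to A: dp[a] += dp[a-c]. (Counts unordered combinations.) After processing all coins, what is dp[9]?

after  coin     0     1     2     3     4     5     6     7     8     9    10    11    12    13    14
          1     1     1     1     1     1     1     1     1     1     1     1     1     1     1     1
          2     1     1     2     2     3     3     4     4     5     5     6     6     7     7     8
          3     1     1     2     3     4     5     7     8    10    12    14    16    19    21    24
          6     1     1     2     3     4     5     8     9    12    15    18    21    27    30    36

15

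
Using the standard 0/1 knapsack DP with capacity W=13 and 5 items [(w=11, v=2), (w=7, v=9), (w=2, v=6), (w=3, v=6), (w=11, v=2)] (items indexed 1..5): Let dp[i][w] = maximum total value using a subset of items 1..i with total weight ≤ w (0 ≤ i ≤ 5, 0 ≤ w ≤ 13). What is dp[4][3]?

6

i\w   0   1   2   3   4   5   6   7   8   9  10  11  12  13
  0   0   0   0   0   0   0   0   0   0   0   0   0   0   0
  1   0   0   0   0   0   0   0   0   0   0   0   2   2   2
  2   0   0   0   0   0   0   0   9   9   9   9   9   9   9
  3   0   0   6   6   6   6   6   9   9  15  15  15  15  15
  4   0   0   6   6   6  12  12  12  12  15  15  15  21  21
  5   0   0   6   6   6  12  12  12  12  15  15  15  21  21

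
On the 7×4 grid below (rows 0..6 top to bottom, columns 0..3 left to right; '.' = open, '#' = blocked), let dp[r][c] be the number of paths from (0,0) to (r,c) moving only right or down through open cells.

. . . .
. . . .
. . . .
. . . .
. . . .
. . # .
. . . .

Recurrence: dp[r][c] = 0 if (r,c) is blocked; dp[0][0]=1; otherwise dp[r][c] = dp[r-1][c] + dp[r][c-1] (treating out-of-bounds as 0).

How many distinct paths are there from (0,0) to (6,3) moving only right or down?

r\c   0   1   2   3
  0   1   1   1   1
  1   1   2   3   4
  2   1   3   6  10
  3   1   4  10  20
  4   1   5  15  35
  5   1   6   0  35
  6   1   7   7  42

42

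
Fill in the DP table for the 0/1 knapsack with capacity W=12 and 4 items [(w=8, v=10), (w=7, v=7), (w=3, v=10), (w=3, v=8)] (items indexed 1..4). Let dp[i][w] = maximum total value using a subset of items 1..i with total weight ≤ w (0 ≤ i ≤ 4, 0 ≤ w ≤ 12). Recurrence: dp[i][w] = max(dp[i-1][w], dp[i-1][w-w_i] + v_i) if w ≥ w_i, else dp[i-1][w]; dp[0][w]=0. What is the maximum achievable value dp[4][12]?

i\w   0   1   2   3   4   5   6   7   8   9  10  11  12
  0   0   0   0   0   0   0   0   0   0   0   0   0   0
  1   0   0   0   0   0   0   0   0  10  10  10  10  10
  2   0   0   0   0   0   0   0   7  10  10  10  10  10
  3   0   0   0  10  10  10  10  10  10  10  17  20  20
  4   0   0   0  10  10  10  18  18  18  18  18  20  20

20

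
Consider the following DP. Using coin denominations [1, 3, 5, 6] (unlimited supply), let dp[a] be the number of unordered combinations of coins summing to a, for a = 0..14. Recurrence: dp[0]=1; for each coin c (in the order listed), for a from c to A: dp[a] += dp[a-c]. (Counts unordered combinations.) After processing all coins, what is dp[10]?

9

after  coin     0     1     2     3     4     5     6     7     8     9    10    11    12    13    14
          1     1     1     1     1     1     1     1     1     1     1     1     1     1     1     1
          3     1     1     1     2     2     2     3     3     3     4     4     4     5     5     5
          5     1     1     1     2     2     3     4     4     5     6     7     8     9    10    11
          6     1     1     1     2     2     3     5     5     6     8     9    11    14    15    17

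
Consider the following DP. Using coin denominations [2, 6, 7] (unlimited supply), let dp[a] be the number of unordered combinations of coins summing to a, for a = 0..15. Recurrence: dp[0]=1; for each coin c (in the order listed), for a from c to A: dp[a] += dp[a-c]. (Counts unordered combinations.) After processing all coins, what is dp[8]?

after  coin     0     1     2     3     4     5     6     7     8     9    10    11    12    13    14    15
          2     1     0     1     0     1     0     1     0     1     0     1     0     1     0     1     0
          6     1     0     1     0     1     0     2     0     2     0     2     0     3     0     3     0
          7     1     0     1     0     1     0     2     1     2     1     2     1     3     2     4     2

2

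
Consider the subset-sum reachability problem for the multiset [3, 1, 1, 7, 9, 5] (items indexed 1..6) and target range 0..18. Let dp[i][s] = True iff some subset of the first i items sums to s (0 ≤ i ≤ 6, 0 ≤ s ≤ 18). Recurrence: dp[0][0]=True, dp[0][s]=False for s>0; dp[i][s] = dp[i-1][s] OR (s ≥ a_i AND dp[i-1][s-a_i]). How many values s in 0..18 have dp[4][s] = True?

12

i\s   0   1   2   3   4   5   6   7   8   9  10  11  12  13  14  15  16  17  18
  0   T   F   F   F   F   F   F   F   F   F   F   F   F   F   F   F   F   F   F
  1   T   F   F   T   F   F   F   F   F   F   F   F   F   F   F   F   F   F   F
  2   T   T   F   T   T   F   F   F   F   F   F   F   F   F   F   F   F   F   F
  3   T   T   T   T   T   T   F   F   F   F   F   F   F   F   F   F   F   F   F
  4   T   T   T   T   T   T   F   T   T   T   T   T   T   F   F   F   F   F   F
  5   T   T   T   T   T   T   F   T   T   T   T   T   T   T   T   F   T   T   T
  6   T   T   T   T   T   T   T   T   T   T   T   T   T   T   T   T   T   T   T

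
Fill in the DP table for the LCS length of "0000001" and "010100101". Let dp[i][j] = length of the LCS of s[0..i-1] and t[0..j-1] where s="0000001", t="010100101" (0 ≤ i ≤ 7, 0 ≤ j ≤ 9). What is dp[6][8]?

   ''  0  1  0  1  0  0  1  0  1
''  0  0  0  0  0  0  0  0  0  0
 0  0  1  1  1  1  1  1  1  1  1
 0  0  1  1  2  2  2  2  2  2  2
 0  0  1  1  2  2  3  3  3  3  3
 0  0  1  1  2  2  3  4  4  4  4
 0  0  1  1  2  2  3  4  4  5  5
 0  0  1  1  2  2  3  4  4  5  5
 1  0  1  2  2  3  3  4  5  5  6

5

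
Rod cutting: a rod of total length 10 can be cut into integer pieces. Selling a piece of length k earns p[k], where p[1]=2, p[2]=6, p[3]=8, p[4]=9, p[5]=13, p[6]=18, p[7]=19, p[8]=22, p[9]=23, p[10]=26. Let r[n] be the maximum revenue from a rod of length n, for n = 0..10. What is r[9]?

   n    0    1    2    3    4    5    6    7    8    9   10
r[n]    0    2    6    8   12   14   18   20   24   26   30

26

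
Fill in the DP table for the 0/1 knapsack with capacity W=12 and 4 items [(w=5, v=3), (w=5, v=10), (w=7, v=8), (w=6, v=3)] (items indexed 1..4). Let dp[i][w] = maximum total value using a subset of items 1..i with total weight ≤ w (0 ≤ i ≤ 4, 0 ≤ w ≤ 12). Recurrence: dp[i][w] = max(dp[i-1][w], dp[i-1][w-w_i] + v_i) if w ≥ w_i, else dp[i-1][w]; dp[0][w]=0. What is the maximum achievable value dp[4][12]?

i\w   0   1   2   3   4   5   6   7   8   9  10  11  12
  0   0   0   0   0   0   0   0   0   0   0   0   0   0
  1   0   0   0   0   0   3   3   3   3   3   3   3   3
  2   0   0   0   0   0  10  10  10  10  10  13  13  13
  3   0   0   0   0   0  10  10  10  10  10  13  13  18
  4   0   0   0   0   0  10  10  10  10  10  13  13  18

18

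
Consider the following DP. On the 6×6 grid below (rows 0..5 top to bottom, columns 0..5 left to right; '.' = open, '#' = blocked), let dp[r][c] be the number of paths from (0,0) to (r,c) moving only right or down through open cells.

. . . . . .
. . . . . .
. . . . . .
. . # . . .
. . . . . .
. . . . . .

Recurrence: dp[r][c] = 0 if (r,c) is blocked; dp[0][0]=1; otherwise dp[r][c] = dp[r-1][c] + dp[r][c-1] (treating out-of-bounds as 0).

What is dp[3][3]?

r\c   0   1   2   3   4   5
  0   1   1   1   1   1   1
  1   1   2   3   4   5   6
  2   1   3   6  10  15  21
  3   1   4   0  10  25  46
  4   1   5   5  15  40  86
  5   1   6  11  26  66 152

10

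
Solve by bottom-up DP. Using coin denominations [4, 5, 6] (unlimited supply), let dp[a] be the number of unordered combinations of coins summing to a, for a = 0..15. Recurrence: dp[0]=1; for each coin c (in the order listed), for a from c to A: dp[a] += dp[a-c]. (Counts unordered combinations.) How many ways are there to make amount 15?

2

after  coin     0     1     2     3     4     5     6     7     8     9    10    11    12    13    14    15
          4     1     0     0     0     1     0     0     0     1     0     0     0     1     0     0     0
          5     1     0     0     0     1     1     0     0     1     1     1     0     1     1     1     1
          6     1     0     0     0     1     1     1     0     1     1     2     1     2     1     2     2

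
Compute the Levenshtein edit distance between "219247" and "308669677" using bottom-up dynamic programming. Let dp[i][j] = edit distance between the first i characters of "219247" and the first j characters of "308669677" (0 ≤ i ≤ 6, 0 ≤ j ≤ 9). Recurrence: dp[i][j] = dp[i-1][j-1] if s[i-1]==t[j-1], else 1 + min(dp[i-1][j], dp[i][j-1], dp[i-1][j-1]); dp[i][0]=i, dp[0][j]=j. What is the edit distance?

   ''  3  0  8  6  6  9  6  7  7
''  0  1  2  3  4  5  6  7  8  9
 2  1  1  2  3  4  5  6  7  8  9
 1  2  2  2  3  4  5  6  7  8  9
 9  3  3  3  3  4  5  5  6  7  8
 2  4  4  4  4  4  5  6  6  7  8
 4  5  5  5  5  5  5  6  7  7  8
 7  6  6  6  6  6  6  6  7  7  7

7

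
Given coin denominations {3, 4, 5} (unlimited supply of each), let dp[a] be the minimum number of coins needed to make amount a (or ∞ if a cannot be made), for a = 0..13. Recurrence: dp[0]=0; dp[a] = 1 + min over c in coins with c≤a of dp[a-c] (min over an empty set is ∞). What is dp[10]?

2

 a  0  1  2  3  4  5  6  7  8  9 10 11 12 13
dp  0  -  -  1  1  1  2  2  2  2  2  3  3  3
(- denotes ∞ / unreachable)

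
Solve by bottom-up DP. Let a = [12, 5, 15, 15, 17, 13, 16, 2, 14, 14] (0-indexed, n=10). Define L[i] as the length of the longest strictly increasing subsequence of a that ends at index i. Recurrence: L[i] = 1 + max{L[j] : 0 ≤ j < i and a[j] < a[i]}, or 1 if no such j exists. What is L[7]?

1

   i    0    1    2    3    4    5    6    7    8    9
a[i]   12    5   15   15   17   13   16    2   14   14
L[i]    1    1    2    2    3    2    3    1    3    3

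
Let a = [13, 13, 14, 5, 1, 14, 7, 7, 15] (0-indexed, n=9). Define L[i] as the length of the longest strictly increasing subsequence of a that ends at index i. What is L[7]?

2

   i    0    1    2    3    4    5    6    7    8
a[i]   13   13   14    5    1   14    7    7   15
L[i]    1    1    2    1    1    2    2    2    3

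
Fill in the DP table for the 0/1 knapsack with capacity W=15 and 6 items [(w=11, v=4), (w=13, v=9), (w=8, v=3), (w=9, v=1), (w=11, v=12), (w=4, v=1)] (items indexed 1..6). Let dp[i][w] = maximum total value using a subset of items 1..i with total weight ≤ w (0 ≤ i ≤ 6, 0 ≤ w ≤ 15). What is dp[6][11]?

12

i\w   0   1   2   3   4   5   6   7   8   9  10  11  12  13  14  15
  0   0   0   0   0   0   0   0   0   0   0   0   0   0   0   0   0
  1   0   0   0   0   0   0   0   0   0   0   0   4   4   4   4   4
  2   0   0   0   0   0   0   0   0   0   0   0   4   4   9   9   9
  3   0   0   0   0   0   0   0   0   3   3   3   4   4   9   9   9
  4   0   0   0   0   0   0   0   0   3   3   3   4   4   9   9   9
  5   0   0   0   0   0   0   0   0   3   3   3  12  12  12  12  12
  6   0   0   0   0   1   1   1   1   3   3   3  12  12  12  12  13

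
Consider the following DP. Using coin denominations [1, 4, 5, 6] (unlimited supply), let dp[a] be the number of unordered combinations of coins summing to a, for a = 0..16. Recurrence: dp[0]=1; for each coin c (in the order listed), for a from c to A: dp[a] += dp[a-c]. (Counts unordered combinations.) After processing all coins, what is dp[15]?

16

after  coin     0     1     2     3     4     5     6     7     8     9    10    11    12    13    14    15    16
          1     1     1     1     1     1     1     1     1     1     1     1     1     1     1     1     1     1
          4     1     1     1     1     2     2     2     2     3     3     3     3     4     4     4     4     5
          5     1     1     1     1     2     3     3     3     4     5     6     6     7     8     9    10    11
          6     1     1     1     1     2     3     4     4     5     6     8     9    11    12    14    16    19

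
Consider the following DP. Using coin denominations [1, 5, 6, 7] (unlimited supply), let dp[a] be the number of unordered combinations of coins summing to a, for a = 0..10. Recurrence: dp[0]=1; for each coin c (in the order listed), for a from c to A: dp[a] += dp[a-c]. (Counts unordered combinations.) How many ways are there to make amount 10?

after  coin     0     1     2     3     4     5     6     7     8     9    10
          1     1     1     1     1     1     1     1     1     1     1     1
          5     1     1     1     1     1     2     2     2     2     2     3
          6     1     1     1     1     1     2     3     3     3     3     4
          7     1     1     1     1     1     2     3     4     4     4     5

5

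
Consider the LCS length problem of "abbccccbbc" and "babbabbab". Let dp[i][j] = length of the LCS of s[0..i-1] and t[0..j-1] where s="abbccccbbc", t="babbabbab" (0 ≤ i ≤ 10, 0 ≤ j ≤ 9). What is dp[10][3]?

2

   ''  b  a  b  b  a  b  b  a  b
''  0  0  0  0  0  0  0  0  0  0
 a  0  0  1  1  1  1  1  1  1  1
 b  0  1  1  2  2  2  2  2  2  2
 b  0  1  1  2  3  3  3  3  3  3
 c  0  1  1  2  3  3  3  3  3  3
 c  0  1  1  2  3  3  3  3  3  3
 c  0  1  1  2  3  3  3  3  3  3
 c  0  1  1  2  3  3  3  3  3  3
 b  0  1  1  2  3  3  4  4  4  4
 b  0  1  1  2  3  3  4  5  5  5
 c  0  1  1  2  3  3  4  5  5  5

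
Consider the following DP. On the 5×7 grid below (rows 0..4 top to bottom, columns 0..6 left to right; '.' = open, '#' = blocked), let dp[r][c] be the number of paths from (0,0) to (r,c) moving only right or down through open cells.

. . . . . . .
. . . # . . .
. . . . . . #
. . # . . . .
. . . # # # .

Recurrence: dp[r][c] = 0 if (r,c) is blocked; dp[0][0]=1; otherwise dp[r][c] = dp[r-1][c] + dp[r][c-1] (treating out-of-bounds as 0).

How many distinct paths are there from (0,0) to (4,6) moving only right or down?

r\c   0   1   2   3   4   5   6
  0   1   1   1   1   1   1   1
  1   1   2   3   0   1   2   3
  2   1   3   6   6   7   9   0
  3   1   4   0   6  13  22  22
  4   1   5   5   0   0   0  22

22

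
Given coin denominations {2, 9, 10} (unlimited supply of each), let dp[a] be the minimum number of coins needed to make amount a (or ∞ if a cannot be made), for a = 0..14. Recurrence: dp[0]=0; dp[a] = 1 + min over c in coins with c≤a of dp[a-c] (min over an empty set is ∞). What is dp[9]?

1

 a  0  1  2  3  4  5  6  7  8  9 10 11 12 13 14
dp  0  -  1  -  2  -  3  -  4  1  1  2  2  3  3
(- denotes ∞ / unreachable)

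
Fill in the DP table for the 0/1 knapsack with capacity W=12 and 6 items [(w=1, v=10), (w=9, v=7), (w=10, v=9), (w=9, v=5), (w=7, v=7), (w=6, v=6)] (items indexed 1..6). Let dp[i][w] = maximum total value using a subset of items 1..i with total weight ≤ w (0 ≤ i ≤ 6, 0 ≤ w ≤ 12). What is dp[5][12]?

i\w   0   1   2   3   4   5   6   7   8   9  10  11  12
  0   0   0   0   0   0   0   0   0   0   0   0   0   0
  1   0  10  10  10  10  10  10  10  10  10  10  10  10
  2   0  10  10  10  10  10  10  10  10  10  17  17  17
  3   0  10  10  10  10  10  10  10  10  10  17  19  19
  4   0  10  10  10  10  10  10  10  10  10  17  19  19
  5   0  10  10  10  10  10  10  10  17  17  17  19  19
  6   0  10  10  10  10  10  10  16  17  17  17  19  19

19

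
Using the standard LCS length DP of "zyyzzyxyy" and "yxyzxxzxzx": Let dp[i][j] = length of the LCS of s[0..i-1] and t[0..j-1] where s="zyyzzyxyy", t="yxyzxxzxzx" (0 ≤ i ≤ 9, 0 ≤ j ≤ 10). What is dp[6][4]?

3

   ''  y  x  y  z  x  x  z  x  z  x
''  0  0  0  0  0  0  0  0  0  0  0
 z  0  0  0  0  1  1  1  1  1  1  1
 y  0  1  1  1  1  1  1  1  1  1  1
 y  0  1  1  2  2  2  2  2  2  2  2
 z  0  1  1  2  3  3  3  3  3  3  3
 z  0  1  1  2  3  3  3  4  4  4  4
 y  0  1  1  2  3  3  3  4  4  4  4
 x  0  1  2  2  3  4  4  4  5  5  5
 y  0  1  2  3  3  4  4  4  5  5  5
 y  0  1  2  3  3  4  4  4  5  5  5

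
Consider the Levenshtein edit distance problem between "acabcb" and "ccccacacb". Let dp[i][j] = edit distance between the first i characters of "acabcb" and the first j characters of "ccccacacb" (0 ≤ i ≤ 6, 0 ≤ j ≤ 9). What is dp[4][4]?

   ''  c  c  c  c  a  c  a  c  b
''  0  1  2  3  4  5  6  7  8  9
 a  1  1  2  3  4  4  5  6  7  8
 c  2  1  1  2  3  4  4  5  6  7
 a  3  2  2  2  3  3  4  4  5  6
 b  4  3  3  3  3  4  4  5  5  5
 c  5  4  3  3  3  4  4  5  5  6
 b  6  5  4  4  4  4  5  5  6  5

3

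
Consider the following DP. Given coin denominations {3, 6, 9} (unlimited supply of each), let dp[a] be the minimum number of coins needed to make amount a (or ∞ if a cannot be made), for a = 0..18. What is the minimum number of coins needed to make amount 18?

 a  0  1  2  3  4  5  6  7  8  9 10 11 12 13 14 15 16 17 18
dp  0  -  -  1  -  -  1  -  -  1  -  -  2  -  -  2  -  -  2
(- denotes ∞ / unreachable)

2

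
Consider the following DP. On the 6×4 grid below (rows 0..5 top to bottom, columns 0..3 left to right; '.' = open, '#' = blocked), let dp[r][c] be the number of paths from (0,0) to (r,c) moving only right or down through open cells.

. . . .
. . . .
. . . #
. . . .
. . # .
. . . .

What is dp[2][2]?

r\c   0   1   2   3
  0   1   1   1   1
  1   1   2   3   4
  2   1   3   6   0
  3   1   4  10  10
  4   1   5   0  10
  5   1   6   6  16

6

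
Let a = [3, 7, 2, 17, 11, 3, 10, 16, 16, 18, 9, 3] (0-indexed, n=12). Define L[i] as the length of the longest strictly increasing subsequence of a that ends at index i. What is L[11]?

2

   i    0    1    2    3    4    5    6    7    8    9   10   11
a[i]    3    7    2   17   11    3   10   16   16   18    9    3
L[i]    1    2    1    3    3    2    3    4    4    5    3    2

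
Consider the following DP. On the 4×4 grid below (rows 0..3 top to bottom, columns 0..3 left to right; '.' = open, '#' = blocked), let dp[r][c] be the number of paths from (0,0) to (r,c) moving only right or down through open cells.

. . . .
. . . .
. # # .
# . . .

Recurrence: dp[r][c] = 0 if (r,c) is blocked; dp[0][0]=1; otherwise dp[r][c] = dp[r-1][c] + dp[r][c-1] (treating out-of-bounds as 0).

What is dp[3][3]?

4

r\c   0   1   2   3
  0   1   1   1   1
  1   1   2   3   4
  2   1   0   0   4
  3   0   0   0   4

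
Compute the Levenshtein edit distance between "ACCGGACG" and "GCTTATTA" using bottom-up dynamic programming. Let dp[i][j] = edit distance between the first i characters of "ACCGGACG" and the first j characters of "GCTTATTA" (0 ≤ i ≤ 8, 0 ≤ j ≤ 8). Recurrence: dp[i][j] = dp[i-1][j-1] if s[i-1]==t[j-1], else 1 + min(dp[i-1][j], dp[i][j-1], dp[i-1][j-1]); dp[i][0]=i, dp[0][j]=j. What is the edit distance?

7

   ''  G  C  T  T  A  T  T  A
''  0  1  2  3  4  5  6  7  8
 A  1  1  2  3  4  4  5  6  7
 C  2  2  1  2  3  4  5  6  7
 C  3  3  2  2  3  4  5  6  7
 G  4  3  3  3  3  4  5  6  7
 G  5  4  4  4  4  4  5  6  7
 A  6  5  5  5  5  4  5  6  6
 C  7  6  5  6  6  5  5  6  7
 G  8  7  6  6  7  6  6  6  7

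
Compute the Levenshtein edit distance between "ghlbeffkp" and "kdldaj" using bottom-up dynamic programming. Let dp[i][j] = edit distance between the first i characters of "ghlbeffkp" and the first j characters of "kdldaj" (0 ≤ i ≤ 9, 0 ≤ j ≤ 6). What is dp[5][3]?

   ''  k  d  l  d  a  j
''  0  1  2  3  4  5  6
 g  1  1  2  3  4  5  6
 h  2  2  2  3  4  5  6
 l  3  3  3  2  3  4  5
 b  4  4  4  3  3  4  5
 e  5  5  5  4  4  4  5
 f  6  6  6  5  5  5  5
 f  7  7  7  6  6  6  6
 k  8  7  8  7  7  7  7
 p  9  8  8  8  8  8  8

4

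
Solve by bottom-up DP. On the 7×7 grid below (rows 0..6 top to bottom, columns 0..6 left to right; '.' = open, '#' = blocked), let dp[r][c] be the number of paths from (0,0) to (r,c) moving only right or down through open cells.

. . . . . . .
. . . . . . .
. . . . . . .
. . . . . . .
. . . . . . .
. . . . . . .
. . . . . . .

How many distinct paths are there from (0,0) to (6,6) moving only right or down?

924

r\c   0   1   2   3   4   5   6
  0   1   1   1   1   1   1   1
  1   1   2   3   4   5   6   7
  2   1   3   6  10  15  21  28
  3   1   4  10  20  35  56  84
  4   1   5  15  35  70 126 210
  5   1   6  21  56 126 252 462
  6   1   7  28  84 210 462 924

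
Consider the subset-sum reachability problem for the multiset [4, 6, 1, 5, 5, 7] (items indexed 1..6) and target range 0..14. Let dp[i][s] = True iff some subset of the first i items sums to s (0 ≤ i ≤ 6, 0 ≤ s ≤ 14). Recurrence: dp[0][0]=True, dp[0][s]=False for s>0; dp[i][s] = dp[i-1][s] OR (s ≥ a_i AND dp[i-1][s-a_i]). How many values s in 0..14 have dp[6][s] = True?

i\s   0   1   2   3   4   5   6   7   8   9  10  11  12  13  14
  0   T   F   F   F   F   F   F   F   F   F   F   F   F   F   F
  1   T   F   F   F   T   F   F   F   F   F   F   F   F   F   F
  2   T   F   F   F   T   F   T   F   F   F   T   F   F   F   F
  3   T   T   F   F   T   T   T   T   F   F   T   T   F   F   F
  4   T   T   F   F   T   T   T   T   F   T   T   T   T   F   F
  5   T   T   F   F   T   T   T   T   F   T   T   T   T   F   T
  6   T   T   F   F   T   T   T   T   T   T   T   T   T   T   T

13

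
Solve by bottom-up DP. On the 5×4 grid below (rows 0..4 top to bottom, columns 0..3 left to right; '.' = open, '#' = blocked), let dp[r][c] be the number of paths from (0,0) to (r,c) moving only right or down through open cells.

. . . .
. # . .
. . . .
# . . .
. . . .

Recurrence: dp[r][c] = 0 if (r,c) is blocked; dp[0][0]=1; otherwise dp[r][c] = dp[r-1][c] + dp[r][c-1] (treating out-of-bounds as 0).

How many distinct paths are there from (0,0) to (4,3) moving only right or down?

11

r\c   0   1   2   3
  0   1   1   1   1
  1   1   0   1   2
  2   1   1   2   4
  3   0   1   3   7
  4   0   1   4  11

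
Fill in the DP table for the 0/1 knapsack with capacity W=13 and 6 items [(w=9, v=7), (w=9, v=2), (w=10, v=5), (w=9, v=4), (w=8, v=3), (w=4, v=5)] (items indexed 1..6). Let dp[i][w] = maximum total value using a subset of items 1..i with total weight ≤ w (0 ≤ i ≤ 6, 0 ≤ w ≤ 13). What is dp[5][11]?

i\w   0   1   2   3   4   5   6   7   8   9  10  11  12  13
  0   0   0   0   0   0   0   0   0   0   0   0   0   0   0
  1   0   0   0   0   0   0   0   0   0   7   7   7   7   7
  2   0   0   0   0   0   0   0   0   0   7   7   7   7   7
  3   0   0   0   0   0   0   0   0   0   7   7   7   7   7
  4   0   0   0   0   0   0   0   0   0   7   7   7   7   7
  5   0   0   0   0   0   0   0   0   3   7   7   7   7   7
  6   0   0   0   0   5   5   5   5   5   7   7   7   8  12

7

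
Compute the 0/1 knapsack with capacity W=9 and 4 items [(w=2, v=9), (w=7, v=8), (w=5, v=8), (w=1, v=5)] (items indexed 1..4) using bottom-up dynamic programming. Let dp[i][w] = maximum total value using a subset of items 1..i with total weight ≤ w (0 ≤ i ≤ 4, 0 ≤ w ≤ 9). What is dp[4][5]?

14

i\w   0   1   2   3   4   5   6   7   8   9
  0   0   0   0   0   0   0   0   0   0   0
  1   0   0   9   9   9   9   9   9   9   9
  2   0   0   9   9   9   9   9   9   9  17
  3   0   0   9   9   9   9   9  17  17  17
  4   0   5   9  14  14  14  14  17  22  22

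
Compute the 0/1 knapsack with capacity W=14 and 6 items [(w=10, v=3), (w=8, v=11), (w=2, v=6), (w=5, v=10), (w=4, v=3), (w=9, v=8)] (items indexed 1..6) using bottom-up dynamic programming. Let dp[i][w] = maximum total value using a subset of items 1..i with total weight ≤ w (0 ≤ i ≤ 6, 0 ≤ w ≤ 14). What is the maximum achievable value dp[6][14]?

i\w   0   1   2   3   4   5   6   7   8   9  10  11  12  13  14
  0   0   0   0   0   0   0   0   0   0   0   0   0   0   0   0
  1   0   0   0   0   0   0   0   0   0   0   3   3   3   3   3
  2   0   0   0   0   0   0   0   0  11  11  11  11  11  11  11
  3   0   0   6   6   6   6   6   6  11  11  17  17  17  17  17
  4   0   0   6   6   6  10  10  16  16  16  17  17  17  21  21
  5   0   0   6   6   6  10  10  16  16  16  17  19  19  21  21
  6   0   0   6   6   6  10  10  16  16  16  17  19  19  21  21

21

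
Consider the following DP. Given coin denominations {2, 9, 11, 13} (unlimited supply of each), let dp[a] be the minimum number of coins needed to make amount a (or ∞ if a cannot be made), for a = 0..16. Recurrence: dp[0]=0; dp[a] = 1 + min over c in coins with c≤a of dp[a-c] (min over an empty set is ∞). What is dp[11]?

1

 a  0  1  2  3  4  5  6  7  8  9 10 11 12 13 14 15 16
dp  0  -  1  -  2  -  3  -  4  1  5  1  6  1  7  2  8
(- denotes ∞ / unreachable)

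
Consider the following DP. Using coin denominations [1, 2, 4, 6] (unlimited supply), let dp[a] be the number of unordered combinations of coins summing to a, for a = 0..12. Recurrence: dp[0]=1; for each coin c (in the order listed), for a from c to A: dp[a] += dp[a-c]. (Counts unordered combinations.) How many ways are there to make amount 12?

after  coin     0     1     2     3     4     5     6     7     8     9    10    11    12
          1     1     1     1     1     1     1     1     1     1     1     1     1     1
          2     1     1     2     2     3     3     4     4     5     5     6     6     7
          4     1     1     2     2     4     4     6     6     9     9    12    12    16
          6     1     1     2     2     4     4     7     7    11    11    16    16    23

23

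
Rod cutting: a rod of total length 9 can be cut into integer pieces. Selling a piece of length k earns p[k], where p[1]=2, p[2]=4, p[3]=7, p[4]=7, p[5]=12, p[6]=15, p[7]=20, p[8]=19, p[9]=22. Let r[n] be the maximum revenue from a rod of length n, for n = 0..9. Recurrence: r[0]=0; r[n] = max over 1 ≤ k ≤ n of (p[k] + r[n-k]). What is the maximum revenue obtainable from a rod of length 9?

   n    0    1    2    3    4    5    6    7    8    9
r[n]    0    2    4    7    9   12   15   20   22   24

24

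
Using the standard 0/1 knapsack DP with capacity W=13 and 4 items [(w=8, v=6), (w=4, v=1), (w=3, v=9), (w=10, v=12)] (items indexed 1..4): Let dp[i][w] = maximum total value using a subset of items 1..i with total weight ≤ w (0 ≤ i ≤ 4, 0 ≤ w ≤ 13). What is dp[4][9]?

10

i\w   0   1   2   3   4   5   6   7   8   9  10  11  12  13
  0   0   0   0   0   0   0   0   0   0   0   0   0   0   0
  1   0   0   0   0   0   0   0   0   6   6   6   6   6   6
  2   0   0   0   0   1   1   1   1   6   6   6   6   7   7
  3   0   0   0   9   9   9   9  10  10  10  10  15  15  15
  4   0   0   0   9   9   9   9  10  10  10  12  15  15  21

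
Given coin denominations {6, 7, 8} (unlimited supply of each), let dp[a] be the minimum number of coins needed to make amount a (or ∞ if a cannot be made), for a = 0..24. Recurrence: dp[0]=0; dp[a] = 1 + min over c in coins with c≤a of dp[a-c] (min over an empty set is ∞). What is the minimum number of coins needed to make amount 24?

 a  0  1  2  3  4  5  6  7  8  9 10 11 12 13 14 15 16 17 18 19 20 21 22 23 24
dp  0  -  -  -  -  -  1  1  1  -  -  -  2  2  2  2  2  -  3  3  3  3  3  3  3
(- denotes ∞ / unreachable)

3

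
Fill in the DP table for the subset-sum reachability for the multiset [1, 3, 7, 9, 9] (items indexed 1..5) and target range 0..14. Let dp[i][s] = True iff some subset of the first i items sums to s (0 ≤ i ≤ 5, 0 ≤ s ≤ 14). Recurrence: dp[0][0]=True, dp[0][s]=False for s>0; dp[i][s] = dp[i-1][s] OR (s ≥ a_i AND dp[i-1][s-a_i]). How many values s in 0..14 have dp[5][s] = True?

11

i\s   0   1   2   3   4   5   6   7   8   9  10  11  12  13  14
  0   T   F   F   F   F   F   F   F   F   F   F   F   F   F   F
  1   T   T   F   F   F   F   F   F   F   F   F   F   F   F   F
  2   T   T   F   T   T   F   F   F   F   F   F   F   F   F   F
  3   T   T   F   T   T   F   F   T   T   F   T   T   F   F   F
  4   T   T   F   T   T   F   F   T   T   T   T   T   T   T   F
  5   T   T   F   T   T   F   F   T   T   T   T   T   T   T   F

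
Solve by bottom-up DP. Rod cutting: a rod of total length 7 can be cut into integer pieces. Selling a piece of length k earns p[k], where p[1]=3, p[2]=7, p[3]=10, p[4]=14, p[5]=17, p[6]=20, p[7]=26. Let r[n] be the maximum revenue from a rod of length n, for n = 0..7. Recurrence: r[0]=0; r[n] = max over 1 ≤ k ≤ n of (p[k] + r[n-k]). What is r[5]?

17

   n    0    1    2    3    4    5    6    7
r[n]    0    3    7   10   14   17   21   26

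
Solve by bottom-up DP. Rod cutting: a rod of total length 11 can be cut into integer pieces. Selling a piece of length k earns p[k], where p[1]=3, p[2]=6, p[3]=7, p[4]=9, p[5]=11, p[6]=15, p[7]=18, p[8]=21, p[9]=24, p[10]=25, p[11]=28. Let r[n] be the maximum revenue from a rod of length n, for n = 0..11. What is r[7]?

   n    0    1    2    3    4    5    6    7    8    9   10   11
r[n]    0    3    6    9   12   15   18   21   24   27   30   33

21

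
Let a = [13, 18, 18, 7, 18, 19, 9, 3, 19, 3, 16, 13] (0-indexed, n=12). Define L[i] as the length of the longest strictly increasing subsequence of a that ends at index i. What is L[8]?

3

   i    0    1    2    3    4    5    6    7    8    9   10   11
a[i]   13   18   18    7   18   19    9    3   19    3   16   13
L[i]    1    2    2    1    2    3    2    1    3    1    3    3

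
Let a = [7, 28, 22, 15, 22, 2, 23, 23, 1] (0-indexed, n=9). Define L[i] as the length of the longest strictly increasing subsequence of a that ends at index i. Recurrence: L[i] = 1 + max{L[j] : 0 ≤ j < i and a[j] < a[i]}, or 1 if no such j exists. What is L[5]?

   i    0    1    2    3    4    5    6    7    8
a[i]    7   28   22   15   22    2   23   23    1
L[i]    1    2    2    2    3    1    4    4    1

1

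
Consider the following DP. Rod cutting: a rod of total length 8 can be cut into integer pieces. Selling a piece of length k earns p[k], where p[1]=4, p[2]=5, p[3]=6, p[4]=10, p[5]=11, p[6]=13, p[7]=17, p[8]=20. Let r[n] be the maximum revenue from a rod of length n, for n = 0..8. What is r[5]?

20

   n    0    1    2    3    4    5    6    7    8
r[n]    0    4    8   12   16   20   24   28   32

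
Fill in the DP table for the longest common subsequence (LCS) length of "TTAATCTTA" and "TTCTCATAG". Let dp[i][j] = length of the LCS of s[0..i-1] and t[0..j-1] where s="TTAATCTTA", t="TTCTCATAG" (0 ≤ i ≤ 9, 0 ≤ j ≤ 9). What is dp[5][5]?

   ''  T  T  C  T  C  A  T  A  G
''  0  0  0  0  0  0  0  0  0  0
 T  0  1  1  1  1  1  1  1  1  1
 T  0  1  2  2  2  2  2  2  2  2
 A  0  1  2  2  2  2  3  3  3  3
 A  0  1  2  2  2  2  3  3  4  4
 T  0  1  2  2  3  3  3  4  4  4
 C  0  1  2  3  3  4  4  4  4  4
 T  0  1  2  3  4  4  4  5  5  5
 T  0  1  2  3  4  4  4  5  5  5
 A  0  1  2  3  4  4  5  5  6  6

3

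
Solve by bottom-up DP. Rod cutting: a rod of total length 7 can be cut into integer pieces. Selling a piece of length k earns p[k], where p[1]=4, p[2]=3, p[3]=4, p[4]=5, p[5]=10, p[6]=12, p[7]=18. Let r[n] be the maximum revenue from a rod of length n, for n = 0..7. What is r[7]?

   n    0    1    2    3    4    5    6    7
r[n]    0    4    8   12   16   20   24   28

28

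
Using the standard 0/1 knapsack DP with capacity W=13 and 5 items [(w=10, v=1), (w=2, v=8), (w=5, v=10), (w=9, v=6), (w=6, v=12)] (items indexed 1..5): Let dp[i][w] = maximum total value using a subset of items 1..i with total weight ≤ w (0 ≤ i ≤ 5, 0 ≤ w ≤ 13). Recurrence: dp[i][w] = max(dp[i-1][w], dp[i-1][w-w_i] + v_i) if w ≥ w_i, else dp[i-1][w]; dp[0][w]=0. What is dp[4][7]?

18

i\w   0   1   2   3   4   5   6   7   8   9  10  11  12  13
  0   0   0   0   0   0   0   0   0   0   0   0   0   0   0
  1   0   0   0   0   0   0   0   0   0   0   1   1   1   1
  2   0   0   8   8   8   8   8   8   8   8   8   8   9   9
  3   0   0   8   8   8  10  10  18  18  18  18  18  18  18
  4   0   0   8   8   8  10  10  18  18  18  18  18  18  18
  5   0   0   8   8   8  10  12  18  20  20  20  22  22  30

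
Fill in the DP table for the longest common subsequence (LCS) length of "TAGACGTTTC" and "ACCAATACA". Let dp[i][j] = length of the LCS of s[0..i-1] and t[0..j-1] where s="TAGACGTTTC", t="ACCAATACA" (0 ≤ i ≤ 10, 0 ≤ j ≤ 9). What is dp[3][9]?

   ''  A  C  C  A  A  T  A  C  A
''  0  0  0  0  0  0  0  0  0  0
 T  0  0  0  0  0  0  1  1  1  1
 A  0  1  1  1  1  1  1  2  2  2
 G  0  1  1  1  1  1  1  2  2  2
 A  0  1  1  1  2  2  2  2  2  3
 C  0  1  2  2  2  2  2  2  3  3
 G  0  1  2  2  2  2  2  2  3  3
 T  0  1  2  2  2  2  3  3  3  3
 T  0  1  2  2  2  2  3  3  3  3
 T  0  1  2  2  2  2  3  3  3  3
 C  0  1  2  3  3  3  3  3  4  4

2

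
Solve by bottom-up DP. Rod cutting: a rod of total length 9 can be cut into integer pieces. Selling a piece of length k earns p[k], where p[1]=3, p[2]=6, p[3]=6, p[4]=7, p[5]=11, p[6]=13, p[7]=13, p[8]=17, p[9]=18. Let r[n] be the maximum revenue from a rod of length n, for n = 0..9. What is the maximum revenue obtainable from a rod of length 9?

   n    0    1    2    3    4    5    6    7    8    9
r[n]    0    3    6    9   12   15   18   21   24   27

27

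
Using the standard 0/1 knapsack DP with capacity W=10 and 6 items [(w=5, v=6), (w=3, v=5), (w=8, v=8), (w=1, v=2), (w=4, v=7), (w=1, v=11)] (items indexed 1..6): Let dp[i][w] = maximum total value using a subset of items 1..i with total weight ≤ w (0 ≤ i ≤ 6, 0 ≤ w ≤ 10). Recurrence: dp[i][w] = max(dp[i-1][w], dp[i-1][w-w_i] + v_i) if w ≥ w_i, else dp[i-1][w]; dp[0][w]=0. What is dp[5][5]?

i\w   0   1   2   3   4   5   6   7   8   9  10
  0   0   0   0   0   0   0   0   0   0   0   0
  1   0   0   0   0   0   6   6   6   6   6   6
  2   0   0   0   5   5   6   6   6  11  11  11
  3   0   0   0   5   5   6   6   6  11  11  11
  4   0   2   2   5   7   7   8   8  11  13  13
  5   0   2   2   5   7   9   9  12  14  14  15
  6   0  11  13  13  16  18  20  20  23  25  25

9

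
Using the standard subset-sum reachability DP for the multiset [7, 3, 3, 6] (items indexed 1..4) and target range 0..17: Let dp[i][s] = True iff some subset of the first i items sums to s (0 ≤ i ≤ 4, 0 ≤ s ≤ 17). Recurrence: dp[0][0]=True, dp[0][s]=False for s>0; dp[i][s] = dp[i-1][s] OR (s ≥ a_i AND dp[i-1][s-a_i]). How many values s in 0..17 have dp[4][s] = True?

i\s   0   1   2   3   4   5   6   7   8   9  10  11  12  13  14  15  16  17
  0   T   F   F   F   F   F   F   F   F   F   F   F   F   F   F   F   F   F
  1   T   F   F   F   F   F   F   T   F   F   F   F   F   F   F   F   F   F
  2   T   F   F   T   F   F   F   T   F   F   T   F   F   F   F   F   F   F
  3   T   F   F   T   F   F   T   T   F   F   T   F   F   T   F   F   F   F
  4   T   F   F   T   F   F   T   T   F   T   T   F   T   T   F   F   T   F

9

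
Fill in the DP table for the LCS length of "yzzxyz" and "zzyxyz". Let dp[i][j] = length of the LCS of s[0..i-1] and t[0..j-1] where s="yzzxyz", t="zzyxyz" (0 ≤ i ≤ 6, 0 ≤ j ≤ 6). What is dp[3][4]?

   ''  z  z  y  x  y  z
''  0  0  0  0  0  0  0
 y  0  0  0  1  1  1  1
 z  0  1  1  1  1  1  2
 z  0  1  2  2  2  2  2
 x  0  1  2  2  3  3  3
 y  0  1  2  3  3  4  4
 z  0  1  2  3  3  4  5

2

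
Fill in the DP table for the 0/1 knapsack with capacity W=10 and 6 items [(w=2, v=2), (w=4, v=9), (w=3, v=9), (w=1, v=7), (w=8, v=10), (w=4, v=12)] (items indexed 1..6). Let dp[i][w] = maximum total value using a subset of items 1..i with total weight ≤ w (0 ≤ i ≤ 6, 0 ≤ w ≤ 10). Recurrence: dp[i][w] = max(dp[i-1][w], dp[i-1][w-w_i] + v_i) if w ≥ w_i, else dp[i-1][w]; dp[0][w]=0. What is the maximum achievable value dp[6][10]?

30

i\w   0   1   2   3   4   5   6   7   8   9  10
  0   0   0   0   0   0   0   0   0   0   0   0
  1   0   0   2   2   2   2   2   2   2   2   2
  2   0   0   2   2   9   9  11  11  11  11  11
  3   0   0   2   9   9  11  11  18  18  20  20
  4   0   7   7   9  16  16  18  18  25  25  27
  5   0   7   7   9  16  16  18  18  25  25  27
  6   0   7   7   9  16  19  19  21  28  28  30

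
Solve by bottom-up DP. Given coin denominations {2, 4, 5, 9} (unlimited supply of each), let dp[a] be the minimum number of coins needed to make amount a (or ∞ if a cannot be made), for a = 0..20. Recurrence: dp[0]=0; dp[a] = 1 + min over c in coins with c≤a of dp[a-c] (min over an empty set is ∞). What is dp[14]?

2

 a  0  1  2  3  4  5  6  7  8  9 10 11 12 13 14 15 16 17 18 19 20
dp  0  -  1  -  1  1  2  2  2  1  2  2  3  2  2  3  3  3  2  3  3
(- denotes ∞ / unreachable)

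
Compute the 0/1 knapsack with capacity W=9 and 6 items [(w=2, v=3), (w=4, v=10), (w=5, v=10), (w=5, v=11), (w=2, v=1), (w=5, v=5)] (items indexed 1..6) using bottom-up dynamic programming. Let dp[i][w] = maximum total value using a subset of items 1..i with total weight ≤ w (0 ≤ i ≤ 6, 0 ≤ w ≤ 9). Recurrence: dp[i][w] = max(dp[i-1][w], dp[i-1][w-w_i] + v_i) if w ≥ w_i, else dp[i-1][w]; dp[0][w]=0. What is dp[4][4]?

10

i\w   0   1   2   3   4   5   6   7   8   9
  0   0   0   0   0   0   0   0   0   0   0
  1   0   0   3   3   3   3   3   3   3   3
  2   0   0   3   3  10  10  13  13  13  13
  3   0   0   3   3  10  10  13  13  13  20
  4   0   0   3   3  10  11  13  14  14  21
  5   0   0   3   3  10  11  13  14  14  21
  6   0   0   3   3  10  11  13  14  14  21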